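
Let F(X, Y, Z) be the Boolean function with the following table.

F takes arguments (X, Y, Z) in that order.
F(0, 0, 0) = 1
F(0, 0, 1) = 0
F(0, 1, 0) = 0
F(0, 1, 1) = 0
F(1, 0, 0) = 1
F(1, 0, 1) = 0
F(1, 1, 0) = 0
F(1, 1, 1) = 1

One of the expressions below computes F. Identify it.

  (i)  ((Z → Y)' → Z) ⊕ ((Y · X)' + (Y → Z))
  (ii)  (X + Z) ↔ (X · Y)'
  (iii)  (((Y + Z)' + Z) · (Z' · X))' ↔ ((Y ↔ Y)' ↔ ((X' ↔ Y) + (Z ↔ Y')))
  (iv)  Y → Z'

(i): at (0,0,0) it gives 0, but F = 1 — eliminated.
(ii): at (0,0,0) it gives 0, but F = 1 — eliminated.
(iv): at (0,0,1) it gives 1, but F = 0 — eliminated.
Only (iii) survives; checking it on all 8 rows confirms it matches F.

iii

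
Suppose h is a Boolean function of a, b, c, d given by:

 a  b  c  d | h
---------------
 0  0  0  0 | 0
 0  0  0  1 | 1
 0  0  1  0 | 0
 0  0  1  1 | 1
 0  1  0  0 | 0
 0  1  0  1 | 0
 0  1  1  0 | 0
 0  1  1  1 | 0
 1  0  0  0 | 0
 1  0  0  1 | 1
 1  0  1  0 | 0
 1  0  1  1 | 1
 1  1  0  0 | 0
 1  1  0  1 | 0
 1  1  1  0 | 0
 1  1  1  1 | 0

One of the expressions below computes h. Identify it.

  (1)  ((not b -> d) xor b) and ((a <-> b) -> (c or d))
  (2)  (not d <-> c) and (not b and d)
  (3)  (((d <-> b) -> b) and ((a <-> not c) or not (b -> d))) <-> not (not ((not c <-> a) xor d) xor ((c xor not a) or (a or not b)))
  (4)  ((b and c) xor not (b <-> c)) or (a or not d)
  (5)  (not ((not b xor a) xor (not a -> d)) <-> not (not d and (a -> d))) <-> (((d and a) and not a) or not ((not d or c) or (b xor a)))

(2): at (0,0,1,1) it gives 0, but h = 1 — eliminated.
(3): at (0,0,1,0) it gives 1, but h = 0 — eliminated.
(4): at (0,0,0,0) it gives 1, but h = 0 — eliminated.
(5): at (0,0,1,1) it gives 0, but h = 1 — eliminated.
That leaves (1). Evaluating it on every row reproduces the table of h exactly.

1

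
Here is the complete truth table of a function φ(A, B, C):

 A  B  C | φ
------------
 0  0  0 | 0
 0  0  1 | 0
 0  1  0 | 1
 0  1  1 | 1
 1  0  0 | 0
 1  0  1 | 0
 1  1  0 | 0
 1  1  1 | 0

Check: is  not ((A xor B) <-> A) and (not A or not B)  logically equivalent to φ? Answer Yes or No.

Yes

Check the formula against φ row by row:
  A=0, B=0, C=0: formula gives 0, φ = 0 ✓
  A=0, B=0, C=1: formula gives 0, φ = 0 ✓
  A=0, B=1, C=0: formula gives 1, φ = 1 ✓
  A=0, B=1, C=1: formula gives 1, φ = 1 ✓
  A=1, B=0, C=0: formula gives 0, φ = 0 ✓
  …and likewise for the remaining 3 rows.
Every row agrees, so the formula is equivalent.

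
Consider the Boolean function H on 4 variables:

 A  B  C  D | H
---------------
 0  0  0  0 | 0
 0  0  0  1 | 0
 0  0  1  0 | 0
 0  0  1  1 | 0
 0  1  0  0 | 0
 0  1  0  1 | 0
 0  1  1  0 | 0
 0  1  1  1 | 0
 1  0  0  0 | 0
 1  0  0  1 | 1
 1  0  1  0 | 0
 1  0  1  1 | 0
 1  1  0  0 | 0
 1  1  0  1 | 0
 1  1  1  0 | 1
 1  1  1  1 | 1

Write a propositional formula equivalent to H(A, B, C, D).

H(A, B, C, D) = ((((A AND NOT B) AND NOT C) AND D) OR (((A AND B) AND C) AND NOT D)) OR (((A AND B) AND C) AND D)

Collect the rows where H=1 — (1,0,0,1), (1,1,1,0), (1,1,1,1) — and write one minterm per row: A·¬B·¬C·D, A·B·C·¬D, A·B·C·D. Their union (logical OR) reproduces the table exactly.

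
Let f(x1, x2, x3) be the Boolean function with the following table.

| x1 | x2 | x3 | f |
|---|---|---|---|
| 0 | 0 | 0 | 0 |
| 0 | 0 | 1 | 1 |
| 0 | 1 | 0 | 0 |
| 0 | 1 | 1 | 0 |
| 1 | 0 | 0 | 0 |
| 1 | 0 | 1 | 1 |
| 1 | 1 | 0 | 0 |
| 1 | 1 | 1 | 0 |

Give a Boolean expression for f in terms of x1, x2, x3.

f=1 on 2 inputs: (0,0,1), (1,0,1). Reading each as a conjunction of literals (¬x1·¬x2·x3, x1·¬x2·x3) and taking the OR gives the canonical DNF.

f(x1, x2, x3) = ((NOT x1 AND NOT x2) AND x3) OR ((x1 AND NOT x2) AND x3)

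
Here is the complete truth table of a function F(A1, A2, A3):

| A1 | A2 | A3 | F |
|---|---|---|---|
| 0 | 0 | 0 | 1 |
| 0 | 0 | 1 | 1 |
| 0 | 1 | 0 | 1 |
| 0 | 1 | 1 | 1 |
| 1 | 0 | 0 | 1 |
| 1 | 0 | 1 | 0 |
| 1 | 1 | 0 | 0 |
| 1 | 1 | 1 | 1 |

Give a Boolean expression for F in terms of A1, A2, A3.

F is 0 on only 2 rows — (1,0,1), (1,1,0). Writing each as a minterm (A1·¬A2·A3, A1·A2·¬A3) and OR-ing them characterizes exactly where F=0, so F is the negation of that disjunction.

F(A1, A2, A3) = NOT (((A1 AND NOT A2) AND A3) OR ((A1 AND A2) AND NOT A3))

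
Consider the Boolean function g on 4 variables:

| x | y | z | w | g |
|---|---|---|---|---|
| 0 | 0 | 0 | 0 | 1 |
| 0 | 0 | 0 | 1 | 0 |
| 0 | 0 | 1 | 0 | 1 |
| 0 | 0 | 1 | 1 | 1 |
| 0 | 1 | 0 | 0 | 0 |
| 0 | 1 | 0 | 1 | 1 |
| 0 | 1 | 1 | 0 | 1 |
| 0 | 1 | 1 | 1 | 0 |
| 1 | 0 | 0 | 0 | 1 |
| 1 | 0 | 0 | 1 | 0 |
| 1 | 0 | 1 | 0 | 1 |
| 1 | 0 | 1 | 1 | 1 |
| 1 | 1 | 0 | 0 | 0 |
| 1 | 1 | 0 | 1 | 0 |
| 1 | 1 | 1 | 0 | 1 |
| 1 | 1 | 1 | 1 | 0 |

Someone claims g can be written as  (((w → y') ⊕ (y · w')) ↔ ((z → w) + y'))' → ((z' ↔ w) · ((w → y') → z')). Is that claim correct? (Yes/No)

No

Check the formula against g row by row:
  x=0, y=0, z=0, w=0: formula gives 1, g = 1 ✓
  x=0, y=0, z=0, w=1: formula gives 1, but g = 0 ✗
Row (0,0,0,1) is a counterexample, so the formula is not equivalent to g.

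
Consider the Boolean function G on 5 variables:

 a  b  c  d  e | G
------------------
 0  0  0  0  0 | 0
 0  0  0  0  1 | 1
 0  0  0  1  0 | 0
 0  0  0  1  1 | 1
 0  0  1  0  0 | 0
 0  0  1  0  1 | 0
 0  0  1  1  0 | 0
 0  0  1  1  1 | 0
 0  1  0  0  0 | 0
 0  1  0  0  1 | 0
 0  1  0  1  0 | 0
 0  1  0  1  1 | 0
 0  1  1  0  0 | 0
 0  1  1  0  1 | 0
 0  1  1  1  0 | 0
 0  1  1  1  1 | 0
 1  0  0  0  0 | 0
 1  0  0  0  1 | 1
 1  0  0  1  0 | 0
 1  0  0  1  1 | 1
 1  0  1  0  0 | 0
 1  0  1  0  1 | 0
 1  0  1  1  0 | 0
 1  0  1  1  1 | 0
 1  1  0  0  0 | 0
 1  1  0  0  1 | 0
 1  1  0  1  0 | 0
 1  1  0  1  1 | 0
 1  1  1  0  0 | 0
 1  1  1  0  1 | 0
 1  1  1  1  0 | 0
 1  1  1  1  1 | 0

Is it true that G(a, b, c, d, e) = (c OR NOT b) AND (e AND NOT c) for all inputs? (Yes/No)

Check the formula against G row by row:
  a=0, b=0, c=0, d=0, e=0: formula gives 0, G = 0 ✓
  a=0, b=0, c=0, d=0, e=1: formula gives 1, G = 1 ✓
  a=0, b=0, c=0, d=1, e=0: formula gives 0, G = 0 ✓
  a=0, b=0, c=0, d=1, e=1: formula gives 1, G = 1 ✓
  … (the remaining 28 rows also agree.)
All 32 rows match — the expression computes G exactly.

Yes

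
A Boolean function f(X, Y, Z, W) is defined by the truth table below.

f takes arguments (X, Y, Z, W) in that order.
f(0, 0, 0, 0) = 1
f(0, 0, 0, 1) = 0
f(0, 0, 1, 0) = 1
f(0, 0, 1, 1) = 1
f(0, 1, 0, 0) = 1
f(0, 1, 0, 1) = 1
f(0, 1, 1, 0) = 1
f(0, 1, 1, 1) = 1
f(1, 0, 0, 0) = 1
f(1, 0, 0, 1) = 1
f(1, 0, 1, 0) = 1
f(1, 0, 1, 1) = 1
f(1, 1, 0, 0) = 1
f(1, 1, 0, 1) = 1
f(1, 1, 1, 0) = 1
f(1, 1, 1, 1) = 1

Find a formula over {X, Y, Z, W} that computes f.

f(X, Y, Z, W) = ~(((~X & ~Y) & ~Z) & W)

Only row (0,0,0,1) gives 0. So f is 1 everywhere except there — the complement of the minterm ¬X·¬Y·¬Z·W.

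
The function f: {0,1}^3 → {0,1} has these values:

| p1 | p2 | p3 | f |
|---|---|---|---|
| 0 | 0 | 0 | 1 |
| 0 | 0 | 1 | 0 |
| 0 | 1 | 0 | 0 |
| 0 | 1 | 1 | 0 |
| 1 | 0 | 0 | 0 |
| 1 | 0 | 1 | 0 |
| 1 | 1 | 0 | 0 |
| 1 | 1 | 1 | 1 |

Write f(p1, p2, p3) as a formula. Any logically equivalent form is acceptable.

f(p1, p2, p3) = ((p1' · p2') · p3') + ((p1 · p2) · p3)

The 1-rows are (0,0,0), (1,1,1). Each contributes one minterm — ¬p1·¬p2·¬p3; p1·p2·p3 — and their disjunction is a sum-of-products form of f.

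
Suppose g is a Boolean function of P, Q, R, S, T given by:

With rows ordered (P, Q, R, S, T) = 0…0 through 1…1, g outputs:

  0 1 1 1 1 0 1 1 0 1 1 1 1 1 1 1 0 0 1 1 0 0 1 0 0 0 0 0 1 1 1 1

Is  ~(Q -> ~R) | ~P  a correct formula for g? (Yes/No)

No

Evaluate ~(Q -> ~R) | ~P on each row and compare to g:
  P=0, Q=0, R=0, S=0, T=0: formula gives 1, but g = 0 ✗
Since they disagree at (0,0,0,0,0), the expression is not a correct formula for g.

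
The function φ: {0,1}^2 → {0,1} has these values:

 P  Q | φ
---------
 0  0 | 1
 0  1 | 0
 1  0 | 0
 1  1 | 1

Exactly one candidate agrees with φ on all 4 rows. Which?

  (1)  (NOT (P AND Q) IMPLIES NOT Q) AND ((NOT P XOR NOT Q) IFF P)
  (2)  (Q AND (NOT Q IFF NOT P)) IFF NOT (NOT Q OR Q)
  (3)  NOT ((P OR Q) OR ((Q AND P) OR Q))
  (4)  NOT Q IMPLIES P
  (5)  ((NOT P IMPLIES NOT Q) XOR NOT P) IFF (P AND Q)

5

(1) fails at (1,0): the formula yields 1, φ is 0.
(2) fails at (0,1): the formula yields 1, φ is 0.
(3) fails at (1,1): the formula yields 0, φ is 1.
(4) fails at (0,0): the formula yields 0, φ is 1.
That leaves (5). Evaluating it on every row reproduces the table of φ exactly.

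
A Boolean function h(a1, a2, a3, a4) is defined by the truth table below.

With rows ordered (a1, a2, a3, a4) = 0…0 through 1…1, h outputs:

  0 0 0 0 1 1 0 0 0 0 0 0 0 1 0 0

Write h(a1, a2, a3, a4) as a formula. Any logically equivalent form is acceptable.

h(a1, a2, a3, a4) = ((((~a1 & a2) & ~a3) & ~a4) | (((~a1 & a2) & ~a3) & a4)) | (((a1 & a2) & ~a3) & a4)

Collect the rows where h=1 — (0,1,0,0), (0,1,0,1), (1,1,0,1) — and write one minterm per row: ¬a1·a2·¬a3·¬a4, ¬a1·a2·¬a3·a4, a1·a2·¬a3·a4. Their union (logical OR) reproduces the table exactly.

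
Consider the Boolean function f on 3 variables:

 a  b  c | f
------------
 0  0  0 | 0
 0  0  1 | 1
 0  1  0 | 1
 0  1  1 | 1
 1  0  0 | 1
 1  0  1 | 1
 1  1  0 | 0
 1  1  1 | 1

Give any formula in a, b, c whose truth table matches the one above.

The 0-rows are (0,0,0), (1,1,0). Take each as a conjunction (¬a·¬b·¬c, a·b·¬c), form their disjunction, and complement — that gives a formula that is 1 everywhere f is.

f(a, b, c) = ~(((~a & ~b) & ~c) | ((a & b) & ~c))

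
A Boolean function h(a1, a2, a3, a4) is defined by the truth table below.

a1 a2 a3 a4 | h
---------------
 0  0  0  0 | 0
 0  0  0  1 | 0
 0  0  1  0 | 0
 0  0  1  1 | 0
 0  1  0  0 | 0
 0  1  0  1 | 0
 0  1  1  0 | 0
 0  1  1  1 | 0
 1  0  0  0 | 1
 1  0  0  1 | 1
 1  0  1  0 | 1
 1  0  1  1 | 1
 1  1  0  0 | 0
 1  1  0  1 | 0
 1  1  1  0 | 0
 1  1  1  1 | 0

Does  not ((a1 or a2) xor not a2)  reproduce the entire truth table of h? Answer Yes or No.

Test each input against both h and the formula:
  a1=0, a2=0, a3=0, a4=0: formula gives 0, h = 0 ✓
  a1=0, a2=0, a3=0, a4=1: formula gives 0, h = 0 ✓
  a1=0, a2=0, a3=1, a4=0: formula gives 0, h = 0 ✓
  a1=0, a2=0, a3=1, a4=1: formula gives 0, h = 0 ✓
  …and likewise for the remaining 12 rows.
Every row agrees, so the formula is equivalent.

Yes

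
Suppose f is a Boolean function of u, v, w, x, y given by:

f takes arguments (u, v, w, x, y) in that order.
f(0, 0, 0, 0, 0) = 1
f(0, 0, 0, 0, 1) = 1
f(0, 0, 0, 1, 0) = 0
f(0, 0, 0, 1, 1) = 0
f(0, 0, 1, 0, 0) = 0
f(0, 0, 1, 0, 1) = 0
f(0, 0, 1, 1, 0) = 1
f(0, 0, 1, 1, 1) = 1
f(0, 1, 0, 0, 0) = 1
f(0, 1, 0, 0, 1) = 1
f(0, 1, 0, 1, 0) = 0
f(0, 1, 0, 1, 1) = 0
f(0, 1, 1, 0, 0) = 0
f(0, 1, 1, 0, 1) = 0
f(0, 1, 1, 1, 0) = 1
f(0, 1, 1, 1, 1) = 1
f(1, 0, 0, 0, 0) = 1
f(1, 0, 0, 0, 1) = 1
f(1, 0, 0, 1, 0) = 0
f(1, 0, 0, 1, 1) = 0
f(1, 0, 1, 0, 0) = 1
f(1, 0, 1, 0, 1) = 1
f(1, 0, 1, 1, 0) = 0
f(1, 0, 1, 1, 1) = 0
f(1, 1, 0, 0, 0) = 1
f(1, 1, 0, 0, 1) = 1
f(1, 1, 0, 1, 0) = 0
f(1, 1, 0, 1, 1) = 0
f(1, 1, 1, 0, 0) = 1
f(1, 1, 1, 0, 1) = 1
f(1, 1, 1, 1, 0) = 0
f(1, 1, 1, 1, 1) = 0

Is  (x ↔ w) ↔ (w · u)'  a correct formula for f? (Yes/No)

Test each input against both f and the formula:
  u=0, v=0, w=0, x=0, y=0: formula gives 1, f = 1 ✓
  u=0, v=0, w=0, x=0, y=1: formula gives 1, f = 1 ✓
  u=0, v=0, w=0, x=1, y=0: formula gives 0, f = 0 ✓
  u=0, v=0, w=0, x=1, y=1: formula gives 0, f = 0 ✓
  …and likewise for the remaining 28 rows.
No disagreement on any input; they are logically equivalent.

Yes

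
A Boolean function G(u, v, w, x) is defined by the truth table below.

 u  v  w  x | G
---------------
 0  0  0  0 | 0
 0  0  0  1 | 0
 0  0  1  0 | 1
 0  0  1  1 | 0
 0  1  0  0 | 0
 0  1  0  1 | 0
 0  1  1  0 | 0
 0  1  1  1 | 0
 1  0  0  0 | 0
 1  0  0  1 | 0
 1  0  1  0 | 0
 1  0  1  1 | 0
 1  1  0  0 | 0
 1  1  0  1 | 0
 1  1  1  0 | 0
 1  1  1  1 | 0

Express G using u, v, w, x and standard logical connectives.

G is 1 on exactly one input, (0,0,1,0), whose minterm is ¬u·¬v·w·¬x. So G is just that conjunction.

G(u, v, w, x) = ((u' · v') · w) · x'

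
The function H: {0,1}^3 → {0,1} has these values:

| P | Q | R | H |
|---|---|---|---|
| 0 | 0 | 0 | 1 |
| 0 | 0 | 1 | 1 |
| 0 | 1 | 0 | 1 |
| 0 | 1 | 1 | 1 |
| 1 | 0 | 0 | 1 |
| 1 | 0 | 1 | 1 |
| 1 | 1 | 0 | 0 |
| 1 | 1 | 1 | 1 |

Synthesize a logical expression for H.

Only row (1,1,0) gives 0. So H is 1 everywhere except there — the complement of the minterm P·Q·¬R.

H(P, Q, R) = ((P · Q) · R')'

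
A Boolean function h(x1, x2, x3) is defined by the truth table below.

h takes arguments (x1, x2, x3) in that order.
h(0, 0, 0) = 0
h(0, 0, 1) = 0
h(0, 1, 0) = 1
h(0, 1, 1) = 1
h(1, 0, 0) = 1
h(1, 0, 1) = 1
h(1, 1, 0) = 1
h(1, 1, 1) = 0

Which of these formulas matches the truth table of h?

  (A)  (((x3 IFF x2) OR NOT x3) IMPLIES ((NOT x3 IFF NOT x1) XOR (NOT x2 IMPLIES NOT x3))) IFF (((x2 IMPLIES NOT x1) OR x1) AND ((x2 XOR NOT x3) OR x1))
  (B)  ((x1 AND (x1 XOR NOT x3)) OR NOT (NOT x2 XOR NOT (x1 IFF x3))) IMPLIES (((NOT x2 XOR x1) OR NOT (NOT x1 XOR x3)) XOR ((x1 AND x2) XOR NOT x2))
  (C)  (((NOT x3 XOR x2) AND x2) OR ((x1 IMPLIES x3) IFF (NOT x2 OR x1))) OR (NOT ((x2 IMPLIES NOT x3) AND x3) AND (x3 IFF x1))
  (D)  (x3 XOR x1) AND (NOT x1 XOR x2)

A

(B) disagrees with h on (0,0,0) (formula → 1, table → 0); rule it out.
(C) disagrees with h on (0,0,0) (formula → 1, table → 0); rule it out.
(D) disagrees with h on (0,0,1) (formula → 1, table → 0); rule it out.
That leaves (A). Evaluating it on every row reproduces the table of h exactly.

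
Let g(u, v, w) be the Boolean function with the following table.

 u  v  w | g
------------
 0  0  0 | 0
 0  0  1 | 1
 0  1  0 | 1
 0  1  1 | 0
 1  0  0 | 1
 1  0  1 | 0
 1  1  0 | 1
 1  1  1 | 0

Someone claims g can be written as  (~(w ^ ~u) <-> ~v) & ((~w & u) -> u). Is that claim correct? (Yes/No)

Evaluate (~(w ^ ~u) <-> ~v) & ((~w & u) -> u) on each row and compare to g:
  u=0, v=0, w=0: formula gives 0, g = 0 ✓
  u=0, v=0, w=1: formula gives 1, g = 1 ✓
  u=0, v=1, w=0: formula gives 1, g = 1 ✓
  u=0, v=1, w=1: formula gives 0, g = 0 ✓
  u=1, v=0, w=0: formula gives 1, g = 1 ✓
  …
  u=1, v=1, w=0: formula gives 0, but g = 1 ✗
A single disagreement suffices: at (1,1,0) they differ, so the formula does not compute g.

No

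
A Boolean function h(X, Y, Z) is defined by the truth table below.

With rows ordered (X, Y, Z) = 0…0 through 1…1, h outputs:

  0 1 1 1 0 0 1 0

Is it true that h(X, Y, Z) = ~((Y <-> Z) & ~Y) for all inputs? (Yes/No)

Evaluate ~((Y <-> Z) & ~Y) on each row and compare to h:
  X=0, Y=0, Z=0: formula gives 0, h = 0 ✓
  X=0, Y=0, Z=1: formula gives 1, h = 1 ✓
  X=0, Y=1, Z=0: formula gives 1, h = 1 ✓
  X=0, Y=1, Z=1: formula gives 1, h = 1 ✓
  X=1, Y=0, Z=0: formula gives 0, h = 0 ✓
  X=1, Y=0, Z=1: formula gives 1, but h = 0 ✗
A single disagreement suffices: at (1,0,1) they differ, so the formula does not compute h.

No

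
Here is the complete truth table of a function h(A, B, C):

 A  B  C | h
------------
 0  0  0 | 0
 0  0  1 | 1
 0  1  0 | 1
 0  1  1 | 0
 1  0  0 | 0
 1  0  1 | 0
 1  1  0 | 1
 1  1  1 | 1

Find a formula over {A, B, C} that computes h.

h=1 on 4 inputs: (0,0,1), (0,1,0), (1,1,0), (1,1,1). Reading each as a conjunction of literals (¬A·¬B·C, ¬A·B·¬C, A·B·¬C, A·B·C) and taking the OR gives the canonical DNF.

h(A, B, C) = ((((A' · B') · C) + ((A' · B) · C')) + ((A · B) · C')) + ((A · B) · C)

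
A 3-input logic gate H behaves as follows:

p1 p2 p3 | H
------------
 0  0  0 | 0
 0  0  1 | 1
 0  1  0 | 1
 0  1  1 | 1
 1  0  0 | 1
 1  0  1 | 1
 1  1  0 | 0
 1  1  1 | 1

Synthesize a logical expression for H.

There are just 2 zero rows: (0,0,0), (1,1,0). Their minterms are ¬p1·¬p2·¬p3, p1·p2·¬p3; the OR of those covers precisely the 0-outputs, and negating it yields H.

H(p1, p2, p3) = ~(((~p1 & ~p2) & ~p3) | ((p1 & p2) & ~p3))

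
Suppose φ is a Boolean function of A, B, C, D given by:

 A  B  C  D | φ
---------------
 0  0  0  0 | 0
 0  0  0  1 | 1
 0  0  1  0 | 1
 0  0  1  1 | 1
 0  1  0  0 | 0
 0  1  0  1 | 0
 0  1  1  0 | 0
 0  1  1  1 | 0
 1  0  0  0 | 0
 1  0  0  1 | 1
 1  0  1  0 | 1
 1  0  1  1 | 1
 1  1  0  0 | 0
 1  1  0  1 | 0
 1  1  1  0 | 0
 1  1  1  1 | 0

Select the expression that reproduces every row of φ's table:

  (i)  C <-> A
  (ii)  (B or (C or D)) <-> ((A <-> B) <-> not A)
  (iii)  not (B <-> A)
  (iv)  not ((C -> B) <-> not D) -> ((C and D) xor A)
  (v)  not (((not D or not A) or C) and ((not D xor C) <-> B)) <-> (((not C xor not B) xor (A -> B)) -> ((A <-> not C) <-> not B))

(i) fails at (0,0,0,0): the formula yields 1, φ is 0.
(iii) fails at (0,0,0,1): the formula yields 0, φ is 1.
(iv) fails at (0,0,0,0): the formula yields 1, φ is 0.
(v) fails at (0,0,1,0): the formula yields 0, φ is 1.
That leaves (ii). Evaluating it on every row reproduces the table of φ exactly.

ii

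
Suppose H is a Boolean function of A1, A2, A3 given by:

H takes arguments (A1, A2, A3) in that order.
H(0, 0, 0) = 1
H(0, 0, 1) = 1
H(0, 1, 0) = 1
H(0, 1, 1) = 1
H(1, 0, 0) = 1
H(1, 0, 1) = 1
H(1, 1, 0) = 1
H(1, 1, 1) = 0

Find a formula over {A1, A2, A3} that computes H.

H(A1, A2, A3) = ~((A1 & A2) & A3)

H is 0 on exactly one input, (1,1,1), whose minterm is A1·A2·A3. So H is the negation of that single conjunction.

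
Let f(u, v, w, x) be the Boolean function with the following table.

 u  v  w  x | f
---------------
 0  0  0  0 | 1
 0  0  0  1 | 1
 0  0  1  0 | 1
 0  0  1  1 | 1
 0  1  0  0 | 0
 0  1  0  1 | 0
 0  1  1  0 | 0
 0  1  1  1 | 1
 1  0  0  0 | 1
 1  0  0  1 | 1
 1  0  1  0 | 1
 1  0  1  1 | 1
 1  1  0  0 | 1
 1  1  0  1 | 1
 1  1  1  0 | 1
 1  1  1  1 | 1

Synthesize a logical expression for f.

f(u, v, w, x) = (((((u' · v) · w') · x') + (((u' · v) · w') · x)) + (((u' · v) · w) · x'))'

The 0-rows are (0,1,0,0), (0,1,0,1), (0,1,1,0). Take each as a conjunction (¬u·v·¬w·¬x, ¬u·v·¬w·x, ¬u·v·w·¬x), form their disjunction, and complement — that gives a formula that is 1 everywhere f is.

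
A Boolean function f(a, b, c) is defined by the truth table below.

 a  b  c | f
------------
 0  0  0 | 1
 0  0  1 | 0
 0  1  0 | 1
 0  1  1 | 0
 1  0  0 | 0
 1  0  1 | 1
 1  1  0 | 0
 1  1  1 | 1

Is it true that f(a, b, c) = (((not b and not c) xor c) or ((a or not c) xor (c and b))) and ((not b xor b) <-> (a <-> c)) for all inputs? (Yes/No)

Yes

Evaluate (((not b and not c) xor c) or ((a or not c) xor (c and b))) and ((not b xor b) <-> (a <-> c)) on each row and compare to f:
  a=0, b=0, c=0: formula gives 1, f = 1 ✓
  a=0, b=0, c=1: formula gives 0, f = 0 ✓
  a=0, b=1, c=0: formula gives 1, f = 1 ✓
  a=0, b=1, c=1: formula gives 0, f = 0 ✓
  a=1, b=0, c=0: formula gives 0, f = 0 ✓
  … (the remaining 3 rows also agree.)
Every row agrees, so the formula is equivalent.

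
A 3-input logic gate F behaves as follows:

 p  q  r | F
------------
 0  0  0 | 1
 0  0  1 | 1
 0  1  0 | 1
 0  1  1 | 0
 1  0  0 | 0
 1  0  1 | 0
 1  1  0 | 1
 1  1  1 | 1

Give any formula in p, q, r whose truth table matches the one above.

F is 0 on only 3 rows — (0,1,1), (1,0,0), (1,0,1). Writing each as a minterm (¬p·q·r, p·¬q·¬r, p·¬q·r) and OR-ing them characterizes exactly where F=0, so F is the negation of that disjunction.

F(p, q, r) = not ((((not p and q) and r) or ((p and not q) and not r)) or ((p and not q) and r))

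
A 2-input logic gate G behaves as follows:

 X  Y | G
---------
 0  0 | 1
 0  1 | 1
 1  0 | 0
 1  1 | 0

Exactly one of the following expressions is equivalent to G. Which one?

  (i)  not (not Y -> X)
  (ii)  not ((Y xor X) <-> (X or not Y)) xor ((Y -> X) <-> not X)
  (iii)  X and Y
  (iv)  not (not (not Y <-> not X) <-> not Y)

(i) disagrees with G on (0,1) (formula → 0, table → 1); rule it out.
(ii) disagrees with G on (0,0) (formula → 0, table → 1); rule it out.
(iii) disagrees with G on (0,0) (formula → 0, table → 1); rule it out.
(iv) is the remaining candidate, and it agrees with G on all 4 inputs.

iv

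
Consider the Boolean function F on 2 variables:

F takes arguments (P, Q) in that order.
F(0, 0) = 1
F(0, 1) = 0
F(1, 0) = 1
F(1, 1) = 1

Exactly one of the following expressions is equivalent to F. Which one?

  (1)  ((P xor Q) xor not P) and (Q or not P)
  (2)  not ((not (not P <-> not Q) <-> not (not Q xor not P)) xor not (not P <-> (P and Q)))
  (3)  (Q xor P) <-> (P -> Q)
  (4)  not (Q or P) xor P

(1) fails at (1,0): the formula yields 0, F is 1.
(2) fails at (0,0): the formula yields 0, F is 1.
(3) fails at (0,0): the formula yields 0, F is 1.
Only (4) survives; checking it on all 4 rows confirms it matches F.

4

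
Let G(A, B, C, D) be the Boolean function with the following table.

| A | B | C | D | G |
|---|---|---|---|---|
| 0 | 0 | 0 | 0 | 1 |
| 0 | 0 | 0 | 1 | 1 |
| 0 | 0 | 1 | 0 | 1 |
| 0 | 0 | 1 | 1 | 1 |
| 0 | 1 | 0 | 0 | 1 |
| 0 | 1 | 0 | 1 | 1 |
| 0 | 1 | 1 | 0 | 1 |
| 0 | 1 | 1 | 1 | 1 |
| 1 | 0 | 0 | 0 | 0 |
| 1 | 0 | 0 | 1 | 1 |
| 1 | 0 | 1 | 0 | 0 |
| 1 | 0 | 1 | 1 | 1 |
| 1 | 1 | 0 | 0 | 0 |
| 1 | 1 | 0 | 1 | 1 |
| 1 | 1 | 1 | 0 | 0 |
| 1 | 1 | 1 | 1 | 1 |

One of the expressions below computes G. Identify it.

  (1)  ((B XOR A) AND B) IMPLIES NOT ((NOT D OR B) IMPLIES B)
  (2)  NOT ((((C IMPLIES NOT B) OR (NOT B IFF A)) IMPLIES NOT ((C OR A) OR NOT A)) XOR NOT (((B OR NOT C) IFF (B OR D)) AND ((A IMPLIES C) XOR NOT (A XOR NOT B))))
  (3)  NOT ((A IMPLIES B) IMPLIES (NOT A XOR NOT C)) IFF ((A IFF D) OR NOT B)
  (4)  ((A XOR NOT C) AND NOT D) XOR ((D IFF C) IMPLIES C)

4

(1) fails at (0,1,0,0): the formula yields 0, G is 1.
(2) fails at (0,0,0,0): the formula yields 0, G is 1.
(3) fails at (0,0,1,0): the formula yields 0, G is 1.
That leaves (4). Evaluating it on every row reproduces the table of G exactly.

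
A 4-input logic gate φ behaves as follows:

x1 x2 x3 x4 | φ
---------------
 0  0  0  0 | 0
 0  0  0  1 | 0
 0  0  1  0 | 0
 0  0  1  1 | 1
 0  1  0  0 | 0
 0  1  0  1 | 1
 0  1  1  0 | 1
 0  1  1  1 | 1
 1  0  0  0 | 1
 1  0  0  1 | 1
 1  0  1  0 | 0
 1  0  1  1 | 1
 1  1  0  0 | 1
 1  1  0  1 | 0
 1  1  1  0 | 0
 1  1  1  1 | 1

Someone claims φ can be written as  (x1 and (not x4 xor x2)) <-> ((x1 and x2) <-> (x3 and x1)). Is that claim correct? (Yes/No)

No

Evaluate (x1 and (not x4 xor x2)) <-> ((x1 and x2) <-> (x3 and x1)) on each row and compare to φ:
  x1=0, x2=0, x3=0, x4=0: formula gives 0, φ = 0 ✓
  x1=0, x2=0, x3=0, x4=1: formula gives 0, φ = 0 ✓
  x1=0, x2=0, x3=1, x4=0: formula gives 0, φ = 0 ✓
  x1=0, x2=0, x3=1, x4=1: formula gives 0, but φ = 1 ✗
Row (0,0,1,1) is a counterexample, so the formula is not equivalent to φ.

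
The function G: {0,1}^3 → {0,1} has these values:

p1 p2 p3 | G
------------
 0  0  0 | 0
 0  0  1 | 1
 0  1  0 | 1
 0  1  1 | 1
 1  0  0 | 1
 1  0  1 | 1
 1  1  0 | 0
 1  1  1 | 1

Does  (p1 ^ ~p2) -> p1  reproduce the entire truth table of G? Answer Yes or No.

Evaluate (p1 ^ ~p2) -> p1 on each row and compare to G:
  p1=0, p2=0, p3=0: formula gives 0, G = 0 ✓
  p1=0, p2=0, p3=1: formula gives 0, but G = 1 ✗
Since they disagree at (0,0,1), the expression is not a correct formula for G.

No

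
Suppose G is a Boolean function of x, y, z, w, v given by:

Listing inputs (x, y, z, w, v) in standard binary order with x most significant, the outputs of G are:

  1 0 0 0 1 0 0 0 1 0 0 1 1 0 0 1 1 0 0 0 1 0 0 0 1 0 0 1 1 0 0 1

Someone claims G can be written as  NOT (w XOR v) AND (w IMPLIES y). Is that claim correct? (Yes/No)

Yes

Evaluate NOT (w XOR v) AND (w IMPLIES y) on each row and compare to G:
  x=0, y=0, z=0, w=0, v=0: formula gives 1, G = 1 ✓
  x=0, y=0, z=0, w=0, v=1: formula gives 0, G = 0 ✓
  x=0, y=0, z=0, w=1, v=0: formula gives 0, G = 0 ✓
  x=0, y=0, z=0, w=1, v=1: formula gives 0, G = 0 ✓
  …and likewise for the remaining 28 rows.
Every row agrees, so the formula is equivalent.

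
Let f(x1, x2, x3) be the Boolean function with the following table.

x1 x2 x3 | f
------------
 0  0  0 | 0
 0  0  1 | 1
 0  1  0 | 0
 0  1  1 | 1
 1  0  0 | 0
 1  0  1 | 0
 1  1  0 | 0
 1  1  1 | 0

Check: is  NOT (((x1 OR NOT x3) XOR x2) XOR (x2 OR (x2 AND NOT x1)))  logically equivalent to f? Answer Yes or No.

Yes

Check the formula against f row by row:
  x1=0, x2=0, x3=0: formula gives 0, f = 0 ✓
  x1=0, x2=0, x3=1: formula gives 1, f = 1 ✓
  x1=0, x2=1, x3=0: formula gives 0, f = 0 ✓
  x1=0, x2=1, x3=1: formula gives 1, f = 1 ✓
  x1=1, x2=0, x3=0: formula gives 0, f = 0 ✓
  … (the remaining 3 rows also agree.)
All 8 rows match — the expression computes f exactly.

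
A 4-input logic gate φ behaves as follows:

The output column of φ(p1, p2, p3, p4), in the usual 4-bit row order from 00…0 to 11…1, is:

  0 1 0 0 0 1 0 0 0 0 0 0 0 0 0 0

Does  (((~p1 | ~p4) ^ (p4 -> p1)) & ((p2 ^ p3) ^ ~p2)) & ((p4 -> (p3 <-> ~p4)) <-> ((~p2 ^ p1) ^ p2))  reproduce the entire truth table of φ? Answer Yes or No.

Yes

Check the formula against φ row by row:
  p1=0, p2=0, p3=0, p4=0: formula gives 0, φ = 0 ✓
  p1=0, p2=0, p3=0, p4=1: formula gives 1, φ = 1 ✓
  p1=0, p2=0, p3=1, p4=0: formula gives 0, φ = 0 ✓
  p1=0, p2=0, p3=1, p4=1: formula gives 0, φ = 0 ✓
  …and likewise for the remaining 12 rows.
All 16 rows match — the expression computes φ exactly.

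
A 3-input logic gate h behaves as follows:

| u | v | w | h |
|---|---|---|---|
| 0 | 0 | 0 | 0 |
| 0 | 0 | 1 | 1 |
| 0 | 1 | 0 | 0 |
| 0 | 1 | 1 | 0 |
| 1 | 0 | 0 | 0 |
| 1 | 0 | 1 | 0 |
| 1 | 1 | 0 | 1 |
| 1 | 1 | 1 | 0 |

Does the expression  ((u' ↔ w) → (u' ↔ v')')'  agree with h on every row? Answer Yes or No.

Evaluate ((u' ↔ w) → (u' ↔ v')')' on each row and compare to h:
  u=0, v=0, w=0: formula gives 0, h = 0 ✓
  u=0, v=0, w=1: formula gives 1, h = 1 ✓
  u=0, v=1, w=0: formula gives 0, h = 0 ✓
  u=0, v=1, w=1: formula gives 0, h = 0 ✓
  u=1, v=0, w=0: formula gives 0, h = 0 ✓
  …and likewise for the remaining 3 rows.
All 8 rows match — the expression computes h exactly.

Yes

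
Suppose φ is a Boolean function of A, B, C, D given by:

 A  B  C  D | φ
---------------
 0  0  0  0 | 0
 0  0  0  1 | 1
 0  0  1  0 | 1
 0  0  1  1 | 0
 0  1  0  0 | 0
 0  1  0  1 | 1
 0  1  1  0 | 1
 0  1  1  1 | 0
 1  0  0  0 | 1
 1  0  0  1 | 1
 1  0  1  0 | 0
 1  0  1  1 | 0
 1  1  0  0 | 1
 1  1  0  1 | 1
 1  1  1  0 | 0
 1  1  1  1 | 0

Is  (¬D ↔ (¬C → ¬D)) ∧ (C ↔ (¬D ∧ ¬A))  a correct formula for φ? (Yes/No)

Test each input against both φ and the formula:
  A=0, B=0, C=0, D=0: formula gives 0, φ = 0 ✓
  A=0, B=0, C=0, D=1: formula gives 1, φ = 1 ✓
  A=0, B=0, C=1, D=0: formula gives 1, φ = 1 ✓
  A=0, B=0, C=1, D=1: formula gives 0, φ = 0 ✓
  …and likewise for the remaining 12 rows.
No disagreement on any input; they are logically equivalent.

Yes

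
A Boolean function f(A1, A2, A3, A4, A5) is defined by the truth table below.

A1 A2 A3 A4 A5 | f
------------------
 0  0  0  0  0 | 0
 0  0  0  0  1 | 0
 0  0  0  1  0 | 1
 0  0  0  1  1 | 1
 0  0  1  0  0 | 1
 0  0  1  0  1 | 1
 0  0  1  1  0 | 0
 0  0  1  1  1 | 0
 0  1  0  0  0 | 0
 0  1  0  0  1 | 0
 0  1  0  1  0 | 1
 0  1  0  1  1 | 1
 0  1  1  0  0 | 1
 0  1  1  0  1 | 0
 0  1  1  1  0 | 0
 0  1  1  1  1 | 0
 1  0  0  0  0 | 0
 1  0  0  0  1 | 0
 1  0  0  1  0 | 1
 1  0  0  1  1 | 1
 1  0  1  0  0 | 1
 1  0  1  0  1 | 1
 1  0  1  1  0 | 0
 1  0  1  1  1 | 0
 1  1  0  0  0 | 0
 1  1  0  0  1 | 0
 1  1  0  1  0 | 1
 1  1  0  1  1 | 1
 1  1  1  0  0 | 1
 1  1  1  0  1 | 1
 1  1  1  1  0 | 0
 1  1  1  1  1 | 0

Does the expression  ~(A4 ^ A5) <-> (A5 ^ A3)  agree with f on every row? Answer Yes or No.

No

Evaluate ~(A4 ^ A5) <-> (A5 ^ A3) on each row and compare to f:
  A1=0, A2=0, A3=0, A4=0, A5=0: formula gives 0, f = 0 ✓
  A1=0, A2=0, A3=0, A4=0, A5=1: formula gives 0, f = 0 ✓
  A1=0, A2=0, A3=0, A4=1, A5=0: formula gives 1, f = 1 ✓
  A1=0, A2=0, A3=0, A4=1, A5=1: formula gives 1, f = 1 ✓
  …
  A1=0, A2=1, A3=1, A4=0, A5=1: formula gives 1, but f = 0 ✗
Row (0,1,1,0,1) is a counterexample, so the formula is not equivalent to f.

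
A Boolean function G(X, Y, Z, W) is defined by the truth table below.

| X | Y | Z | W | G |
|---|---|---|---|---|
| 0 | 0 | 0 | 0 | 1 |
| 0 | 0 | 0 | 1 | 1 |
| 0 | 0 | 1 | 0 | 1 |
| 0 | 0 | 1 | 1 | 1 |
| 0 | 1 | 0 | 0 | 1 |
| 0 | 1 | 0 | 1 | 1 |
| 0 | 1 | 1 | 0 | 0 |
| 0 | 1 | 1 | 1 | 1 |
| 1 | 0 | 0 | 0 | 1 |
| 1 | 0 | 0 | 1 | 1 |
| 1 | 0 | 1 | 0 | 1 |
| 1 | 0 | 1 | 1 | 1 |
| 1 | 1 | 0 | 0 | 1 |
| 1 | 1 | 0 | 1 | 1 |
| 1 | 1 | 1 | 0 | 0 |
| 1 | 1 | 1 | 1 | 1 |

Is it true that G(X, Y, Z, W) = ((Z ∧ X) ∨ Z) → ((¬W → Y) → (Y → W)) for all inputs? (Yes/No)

Yes

Check the formula against G row by row:
  X=0, Y=0, Z=0, W=0: formula gives 1, G = 1 ✓
  X=0, Y=0, Z=0, W=1: formula gives 1, G = 1 ✓
  X=0, Y=0, Z=1, W=0: formula gives 1, G = 1 ✓
  X=0, Y=0, Z=1, W=1: formula gives 1, G = 1 ✓
  …and likewise for the remaining 12 rows.
All 16 rows match — the expression computes G exactly.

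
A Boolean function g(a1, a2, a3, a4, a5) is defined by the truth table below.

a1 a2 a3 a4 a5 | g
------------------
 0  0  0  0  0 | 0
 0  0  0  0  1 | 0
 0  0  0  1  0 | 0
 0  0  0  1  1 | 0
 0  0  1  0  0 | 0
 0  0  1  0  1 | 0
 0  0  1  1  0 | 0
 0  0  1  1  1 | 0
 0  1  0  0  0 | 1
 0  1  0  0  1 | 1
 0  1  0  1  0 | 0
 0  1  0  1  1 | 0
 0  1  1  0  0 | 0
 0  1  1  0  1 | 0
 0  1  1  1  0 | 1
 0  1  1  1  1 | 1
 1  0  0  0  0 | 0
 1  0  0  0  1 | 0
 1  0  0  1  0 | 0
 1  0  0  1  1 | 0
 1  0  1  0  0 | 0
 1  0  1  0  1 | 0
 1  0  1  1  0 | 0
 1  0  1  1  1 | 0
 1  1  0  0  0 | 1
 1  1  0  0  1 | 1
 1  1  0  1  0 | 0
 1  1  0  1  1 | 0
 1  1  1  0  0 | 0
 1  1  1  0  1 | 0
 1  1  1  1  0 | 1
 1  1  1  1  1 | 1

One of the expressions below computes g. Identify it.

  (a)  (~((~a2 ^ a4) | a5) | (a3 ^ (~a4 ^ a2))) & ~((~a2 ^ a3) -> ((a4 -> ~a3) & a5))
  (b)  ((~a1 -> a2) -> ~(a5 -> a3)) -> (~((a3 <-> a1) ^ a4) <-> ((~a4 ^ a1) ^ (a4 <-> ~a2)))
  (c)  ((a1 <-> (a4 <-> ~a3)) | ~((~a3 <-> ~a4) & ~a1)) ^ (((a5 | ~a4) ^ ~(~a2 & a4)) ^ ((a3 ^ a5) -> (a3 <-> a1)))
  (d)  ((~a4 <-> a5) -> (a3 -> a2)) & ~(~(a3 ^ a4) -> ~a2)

(a) fails at (0,0,0,0,0): the formula yields 1, g is 0.
(b) fails at (0,0,0,1,0): the formula yields 1, g is 0.
(c) fails at (0,0,0,1,1): the formula yields 1, g is 0.
Only (d) survives; checking it on all 32 rows confirms it matches g.

d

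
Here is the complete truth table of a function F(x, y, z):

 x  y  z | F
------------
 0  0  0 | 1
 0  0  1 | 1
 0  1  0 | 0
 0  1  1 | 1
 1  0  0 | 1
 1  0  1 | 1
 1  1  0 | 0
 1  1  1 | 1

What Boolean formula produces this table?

F(x, y, z) = ~(((~x & y) & ~z) | ((x & y) & ~z))

F is 0 on only 2 rows — (0,1,0), (1,1,0). Writing each as a minterm (¬x·y·¬z, x·y·¬z) and OR-ing them characterizes exactly where F=0, so F is the negation of that disjunction.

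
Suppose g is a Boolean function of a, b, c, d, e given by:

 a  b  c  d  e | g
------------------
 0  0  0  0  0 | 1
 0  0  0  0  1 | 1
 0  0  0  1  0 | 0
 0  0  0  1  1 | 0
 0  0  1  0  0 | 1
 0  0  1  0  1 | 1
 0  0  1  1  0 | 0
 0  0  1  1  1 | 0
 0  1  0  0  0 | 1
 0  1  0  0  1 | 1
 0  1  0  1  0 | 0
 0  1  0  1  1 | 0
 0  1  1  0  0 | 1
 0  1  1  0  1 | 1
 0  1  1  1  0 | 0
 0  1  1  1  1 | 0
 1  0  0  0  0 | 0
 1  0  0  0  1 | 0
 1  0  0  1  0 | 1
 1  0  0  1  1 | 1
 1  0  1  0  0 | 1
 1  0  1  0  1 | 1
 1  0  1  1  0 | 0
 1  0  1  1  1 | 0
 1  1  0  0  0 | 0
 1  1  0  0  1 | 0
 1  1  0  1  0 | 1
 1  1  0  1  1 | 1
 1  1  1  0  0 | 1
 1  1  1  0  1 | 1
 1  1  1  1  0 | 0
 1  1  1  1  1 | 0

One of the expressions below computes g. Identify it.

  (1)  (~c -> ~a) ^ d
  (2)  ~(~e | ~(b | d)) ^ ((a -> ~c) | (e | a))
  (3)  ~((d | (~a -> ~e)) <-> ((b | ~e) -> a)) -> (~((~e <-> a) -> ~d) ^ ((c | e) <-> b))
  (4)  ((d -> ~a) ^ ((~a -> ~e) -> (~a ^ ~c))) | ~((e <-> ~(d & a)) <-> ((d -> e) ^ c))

(2) disagrees with g on (0,0,0,1,0) (formula → 1, table → 0); rule it out.
(3) disagrees with g on (0,0,0,0,1) (formula → 0, table → 1); rule it out.
(4) disagrees with g on (0,0,0,0,1) (formula → 0, table → 1); rule it out.
Only (1) survives; checking it on all 32 rows confirms it matches g.

1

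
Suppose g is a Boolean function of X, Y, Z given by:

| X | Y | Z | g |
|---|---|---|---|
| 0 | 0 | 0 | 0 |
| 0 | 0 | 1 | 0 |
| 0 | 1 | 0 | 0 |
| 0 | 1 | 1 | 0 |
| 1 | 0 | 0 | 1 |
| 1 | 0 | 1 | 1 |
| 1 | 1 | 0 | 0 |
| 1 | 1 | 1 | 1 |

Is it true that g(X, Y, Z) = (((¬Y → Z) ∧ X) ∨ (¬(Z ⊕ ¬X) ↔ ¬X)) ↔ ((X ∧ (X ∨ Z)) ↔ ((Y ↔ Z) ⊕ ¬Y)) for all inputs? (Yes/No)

Test each input against both g and the formula:
  X=0, Y=0, Z=0: formula gives 0, g = 0 ✓
  X=0, Y=0, Z=1: formula gives 0, g = 0 ✓
  X=0, Y=1, Z=0: formula gives 0, g = 0 ✓
  X=0, Y=1, Z=1: formula gives 0, g = 0 ✓
  X=1, Y=0, Z=0: formula gives 1, g = 1 ✓
  … (the remaining 3 rows also agree.)
Every row agrees, so the formula is equivalent.

Yes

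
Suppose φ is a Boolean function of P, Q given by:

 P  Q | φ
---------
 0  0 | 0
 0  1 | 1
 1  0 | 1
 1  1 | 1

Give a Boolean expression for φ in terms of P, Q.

The output is 1 whenever at least one input is 1 — the OR of all inputs.

φ(P, Q) = P + Q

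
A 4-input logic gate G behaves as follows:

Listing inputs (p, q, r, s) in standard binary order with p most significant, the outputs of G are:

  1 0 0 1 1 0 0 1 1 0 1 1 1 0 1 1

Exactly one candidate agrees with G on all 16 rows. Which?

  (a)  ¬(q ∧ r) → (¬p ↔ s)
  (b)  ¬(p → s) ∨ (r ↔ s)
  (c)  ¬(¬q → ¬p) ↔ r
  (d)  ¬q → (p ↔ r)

(a): at (0,0,0,0) it gives 0, but G = 1 — eliminated.
(c): at (0,0,0,1) it gives 1, but G = 0 — eliminated.
(d): at (0,0,0,1) it gives 1, but G = 0 — eliminated.
That leaves (b). Evaluating it on every row reproduces the table of G exactly.

b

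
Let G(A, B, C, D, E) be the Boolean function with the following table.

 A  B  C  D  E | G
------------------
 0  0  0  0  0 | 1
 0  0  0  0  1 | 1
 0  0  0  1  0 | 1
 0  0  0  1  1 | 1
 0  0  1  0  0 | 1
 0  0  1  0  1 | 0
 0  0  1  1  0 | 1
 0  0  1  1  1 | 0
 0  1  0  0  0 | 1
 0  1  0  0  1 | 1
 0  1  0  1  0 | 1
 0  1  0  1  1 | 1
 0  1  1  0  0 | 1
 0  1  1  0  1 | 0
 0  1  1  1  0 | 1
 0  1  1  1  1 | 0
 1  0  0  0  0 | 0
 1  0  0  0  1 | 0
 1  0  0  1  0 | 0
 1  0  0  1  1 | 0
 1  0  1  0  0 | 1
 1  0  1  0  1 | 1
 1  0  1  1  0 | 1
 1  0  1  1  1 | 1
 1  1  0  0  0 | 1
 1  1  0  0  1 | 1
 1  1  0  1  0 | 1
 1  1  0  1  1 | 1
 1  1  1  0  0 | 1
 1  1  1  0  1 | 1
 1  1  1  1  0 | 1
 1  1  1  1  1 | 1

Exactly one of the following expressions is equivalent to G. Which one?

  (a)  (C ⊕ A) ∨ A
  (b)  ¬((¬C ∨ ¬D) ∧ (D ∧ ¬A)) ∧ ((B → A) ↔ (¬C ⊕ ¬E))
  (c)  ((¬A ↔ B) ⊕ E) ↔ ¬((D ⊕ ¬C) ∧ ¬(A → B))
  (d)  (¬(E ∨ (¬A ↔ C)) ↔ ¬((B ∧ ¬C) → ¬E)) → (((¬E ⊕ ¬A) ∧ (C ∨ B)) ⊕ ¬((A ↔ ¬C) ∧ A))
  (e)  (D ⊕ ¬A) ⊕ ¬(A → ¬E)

d

(a): at (0,0,0,0,0) it gives 0, but G = 1 — eliminated.
(b): at (0,0,0,0,0) it gives 0, but G = 1 — eliminated.
(c): at (0,0,0,0,0) it gives 0, but G = 1 — eliminated.
(e): at (0,0,0,1,0) it gives 0, but G = 1 — eliminated.
That leaves (d). Evaluating it on every row reproduces the table of G exactly.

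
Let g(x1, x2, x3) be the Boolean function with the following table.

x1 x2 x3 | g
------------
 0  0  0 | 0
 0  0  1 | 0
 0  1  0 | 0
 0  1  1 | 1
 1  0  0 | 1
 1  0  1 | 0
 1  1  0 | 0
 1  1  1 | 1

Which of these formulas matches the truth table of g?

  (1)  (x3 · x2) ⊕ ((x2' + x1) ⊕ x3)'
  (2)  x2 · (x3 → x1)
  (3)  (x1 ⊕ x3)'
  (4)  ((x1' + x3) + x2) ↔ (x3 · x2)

4

(1) disagrees with g on (0,0,1) (formula → 1, table → 0); rule it out.
(2) disagrees with g on (0,1,0) (formula → 1, table → 0); rule it out.
(3) disagrees with g on (0,0,0) (formula → 1, table → 0); rule it out.
(4) is the remaining candidate, and it agrees with g on all 8 inputs.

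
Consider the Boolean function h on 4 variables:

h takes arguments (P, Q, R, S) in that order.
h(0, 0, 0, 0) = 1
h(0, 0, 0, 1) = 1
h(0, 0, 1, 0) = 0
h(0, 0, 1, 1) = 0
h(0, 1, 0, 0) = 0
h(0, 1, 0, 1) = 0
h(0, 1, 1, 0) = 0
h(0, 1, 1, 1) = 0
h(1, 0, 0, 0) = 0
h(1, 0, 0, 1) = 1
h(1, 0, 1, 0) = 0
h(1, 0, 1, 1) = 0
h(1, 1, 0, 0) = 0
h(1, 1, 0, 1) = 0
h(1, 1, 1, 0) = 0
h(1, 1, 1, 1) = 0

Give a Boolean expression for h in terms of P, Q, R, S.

Collect the rows where h=1 — (0,0,0,0), (0,0,0,1), (1,0,0,1) — and write one minterm per row: ¬P·¬Q·¬R·¬S, ¬P·¬Q·¬R·S, P·¬Q·¬R·S. Their union (logical OR) reproduces the table exactly.

h(P, Q, R, S) = ((((~P & ~Q) & ~R) & ~S) | (((~P & ~Q) & ~R) & S)) | (((P & ~Q) & ~R) & S)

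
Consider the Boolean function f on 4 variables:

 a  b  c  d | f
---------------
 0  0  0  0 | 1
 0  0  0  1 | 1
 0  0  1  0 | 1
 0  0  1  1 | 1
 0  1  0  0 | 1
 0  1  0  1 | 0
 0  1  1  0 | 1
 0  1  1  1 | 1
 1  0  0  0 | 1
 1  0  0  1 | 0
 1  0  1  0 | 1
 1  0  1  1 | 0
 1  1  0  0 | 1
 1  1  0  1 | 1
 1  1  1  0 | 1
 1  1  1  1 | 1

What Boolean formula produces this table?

There are just 3 zero rows: (0,1,0,1), (1,0,0,1), (1,0,1,1). Their minterms are ¬a·b·¬c·d, a·¬b·¬c·d, a·¬b·c·d; the OR of those covers precisely the 0-outputs, and negating it yields f.

f(a, b, c, d) = NOT (((((NOT a AND b) AND NOT c) AND d) OR (((a AND NOT b) AND NOT c) AND d)) OR (((a AND NOT b) AND c) AND d))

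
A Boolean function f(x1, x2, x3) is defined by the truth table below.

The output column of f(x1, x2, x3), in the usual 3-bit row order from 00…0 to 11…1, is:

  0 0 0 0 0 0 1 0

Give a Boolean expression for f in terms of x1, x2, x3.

Only row (1,1,0) gives 1. That row's minterm x1·x2·¬x3 is f directly.

f(x1, x2, x3) = (x1 and x2) and not x3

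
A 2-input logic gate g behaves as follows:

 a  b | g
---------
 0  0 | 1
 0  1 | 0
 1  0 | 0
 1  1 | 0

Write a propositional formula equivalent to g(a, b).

The output is 1 only when every input is 0 — NOR of all inputs.

g(a, b) = ¬(a ∨ b)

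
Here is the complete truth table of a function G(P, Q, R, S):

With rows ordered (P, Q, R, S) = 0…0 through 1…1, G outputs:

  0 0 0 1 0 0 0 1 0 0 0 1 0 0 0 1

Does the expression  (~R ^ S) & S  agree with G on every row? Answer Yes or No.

Yes

Evaluate (~R ^ S) & S on each row and compare to G:
  P=0, Q=0, R=0, S=0: formula gives 0, G = 0 ✓
  P=0, Q=0, R=0, S=1: formula gives 0, G = 0 ✓
  P=0, Q=0, R=1, S=0: formula gives 0, G = 0 ✓
  P=0, Q=0, R=1, S=1: formula gives 1, G = 1 ✓
  … (the remaining 12 rows also agree.)
All 16 rows match — the expression computes G exactly.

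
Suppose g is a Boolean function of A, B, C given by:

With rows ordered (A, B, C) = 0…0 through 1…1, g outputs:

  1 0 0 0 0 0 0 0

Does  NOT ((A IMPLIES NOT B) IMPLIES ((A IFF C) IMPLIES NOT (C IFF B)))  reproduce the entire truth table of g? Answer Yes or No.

Yes

Check the formula against g row by row:
  A=0, B=0, C=0: formula gives 1, g = 1 ✓
  A=0, B=0, C=1: formula gives 0, g = 0 ✓
  A=0, B=1, C=0: formula gives 0, g = 0 ✓
  A=0, B=1, C=1: formula gives 0, g = 0 ✓
  A=1, B=0, C=0: formula gives 0, g = 0 ✓
  … (the remaining 3 rows also agree.)
No disagreement on any input; they are logically equivalent.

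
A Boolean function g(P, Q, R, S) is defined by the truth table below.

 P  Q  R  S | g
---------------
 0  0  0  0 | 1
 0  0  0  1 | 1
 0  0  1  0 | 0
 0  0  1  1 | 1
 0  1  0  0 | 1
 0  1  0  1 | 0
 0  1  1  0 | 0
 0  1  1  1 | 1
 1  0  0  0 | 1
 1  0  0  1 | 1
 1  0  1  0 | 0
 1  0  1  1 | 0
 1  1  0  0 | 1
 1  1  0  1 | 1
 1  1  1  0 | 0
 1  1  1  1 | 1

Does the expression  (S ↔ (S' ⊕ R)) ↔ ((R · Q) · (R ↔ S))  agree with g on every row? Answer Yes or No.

No

Test each input against both g and the formula:
  P=0, Q=0, R=0, S=0: formula gives 1, g = 1 ✓
  P=0, Q=0, R=0, S=1: formula gives 1, g = 1 ✓
  P=0, Q=0, R=1, S=0: formula gives 0, g = 0 ✓
  P=0, Q=0, R=1, S=1: formula gives 0, but g = 1 ✗
Since they disagree at (0,0,1,1), the expression is not a correct formula for g.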